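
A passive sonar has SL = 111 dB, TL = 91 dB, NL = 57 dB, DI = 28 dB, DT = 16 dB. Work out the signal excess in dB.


SE = SL - TL - NL + DI - DT = 111 - 91 - 57 + 28 - 16 = -25

-25 dB


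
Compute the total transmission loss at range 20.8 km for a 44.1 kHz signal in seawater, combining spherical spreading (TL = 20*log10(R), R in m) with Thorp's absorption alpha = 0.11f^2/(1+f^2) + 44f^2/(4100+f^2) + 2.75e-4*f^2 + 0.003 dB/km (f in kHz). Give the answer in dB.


Step 1 (Thorp): alpha = 0.11*1944.81/(1+1944.81) + 44*1944.81/(4100+1944.81) + 2.75e-4*1944.81 + 0.003 = 14.804 dB/km
Step 2: TL_spread = 20*log10(20800) = 86.36 dB
Step 3: TL_abs = alpha*R = 14.804 * 20.8 = 307.92 dB
Step 4: TL_total = 86.36 + 307.92 = 394.28

394.28 dB


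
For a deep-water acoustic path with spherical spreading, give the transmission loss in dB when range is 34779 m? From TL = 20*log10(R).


90.83 dB


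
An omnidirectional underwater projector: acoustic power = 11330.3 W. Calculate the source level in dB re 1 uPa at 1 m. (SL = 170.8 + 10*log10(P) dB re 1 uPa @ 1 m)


211.34 dB


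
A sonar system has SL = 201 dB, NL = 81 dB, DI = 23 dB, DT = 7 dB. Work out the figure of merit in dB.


FOM = SL - NL + DI - DT = 201 - 81 + 23 - 7 = 136

136 dB


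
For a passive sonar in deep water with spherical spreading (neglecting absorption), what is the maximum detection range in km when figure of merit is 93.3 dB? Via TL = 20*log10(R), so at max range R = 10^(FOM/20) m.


At max range FOM = TL, so 20*log10(R) = 93.3
R = 10^(93.3/20) = 46238.1 m = 46.24 km

46.24 km


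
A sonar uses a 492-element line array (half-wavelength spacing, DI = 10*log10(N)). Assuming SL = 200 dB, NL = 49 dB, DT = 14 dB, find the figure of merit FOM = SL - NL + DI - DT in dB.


163.92 dB


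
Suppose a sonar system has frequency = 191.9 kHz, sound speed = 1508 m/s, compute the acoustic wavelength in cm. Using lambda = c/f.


lambda = c/f = 1508 / 191900 = 0.0079 m = 0.79 cm

0.79 cm


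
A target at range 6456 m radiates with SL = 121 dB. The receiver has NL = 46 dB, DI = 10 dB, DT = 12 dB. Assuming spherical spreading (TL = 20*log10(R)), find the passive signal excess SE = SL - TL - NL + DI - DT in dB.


Step 1: TL = 20*log10(6456) = 76.2 dB
Step 2: SE = 121 - 76.2 - 46 + 10 - 12 = -3.2

-3.2 dB


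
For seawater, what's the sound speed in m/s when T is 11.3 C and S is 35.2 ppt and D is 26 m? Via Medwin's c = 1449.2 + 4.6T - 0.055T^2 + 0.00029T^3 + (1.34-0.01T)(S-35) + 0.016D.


1495.24 m/s


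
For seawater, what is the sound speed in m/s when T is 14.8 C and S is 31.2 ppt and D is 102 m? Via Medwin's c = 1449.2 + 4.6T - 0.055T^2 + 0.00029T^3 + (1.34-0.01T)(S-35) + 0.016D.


c = 1449.2 + 4.6*14.8 - 0.055*14.8^2 + 0.00029*14.8^3 + (1.34 - 0.01*14.8)*(31.2 - 35) + 0.016*102 = 1503.28

1503.28 m/s


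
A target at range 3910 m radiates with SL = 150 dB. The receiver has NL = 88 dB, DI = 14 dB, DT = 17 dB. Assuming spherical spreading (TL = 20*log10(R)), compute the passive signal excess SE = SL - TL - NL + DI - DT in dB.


Step 1: TL = 20*log10(3910) = 71.84 dB
Step 2: SE = 150 - 71.84 - 88 + 14 - 17 = -12.84

-12.84 dB


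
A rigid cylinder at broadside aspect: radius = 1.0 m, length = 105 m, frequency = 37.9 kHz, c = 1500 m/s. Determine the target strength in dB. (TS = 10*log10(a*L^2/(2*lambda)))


lambda = 1500/37900 = 0.03958 m
TS = 10*log10(1.0*105^2/(2*0.03958)) = 51.44

51.44 dB


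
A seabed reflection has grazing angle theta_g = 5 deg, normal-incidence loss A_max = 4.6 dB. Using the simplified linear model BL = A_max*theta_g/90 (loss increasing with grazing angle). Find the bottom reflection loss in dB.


BL = A_max * theta_g / 90 = 4.6 * 5 / 90 = 0.26

0.26 dB


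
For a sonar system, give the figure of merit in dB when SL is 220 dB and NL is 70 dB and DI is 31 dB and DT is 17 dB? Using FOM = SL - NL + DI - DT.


FOM = SL - NL + DI - DT = 220 - 70 + 31 - 17 = 164

164 dB


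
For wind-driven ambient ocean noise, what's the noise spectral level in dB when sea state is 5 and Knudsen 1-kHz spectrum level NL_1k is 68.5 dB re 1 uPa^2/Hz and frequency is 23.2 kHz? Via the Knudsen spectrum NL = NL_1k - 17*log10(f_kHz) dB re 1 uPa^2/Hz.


45.29 dB


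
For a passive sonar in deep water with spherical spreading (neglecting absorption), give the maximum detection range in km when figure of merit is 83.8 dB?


15.49 km


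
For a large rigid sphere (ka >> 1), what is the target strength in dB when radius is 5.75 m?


TS = 10*log10(5.75^2 / 4) = 10*log10(8.265625) = 9.17

9.17 dB


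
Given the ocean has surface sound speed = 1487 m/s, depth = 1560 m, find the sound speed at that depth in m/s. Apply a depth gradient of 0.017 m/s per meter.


c = 1487 + 0.017 * 1560 = 1513.52

1513.52 m/s


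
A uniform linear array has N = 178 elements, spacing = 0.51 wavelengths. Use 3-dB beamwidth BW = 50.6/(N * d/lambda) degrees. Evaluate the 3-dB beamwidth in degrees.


0.56 deg


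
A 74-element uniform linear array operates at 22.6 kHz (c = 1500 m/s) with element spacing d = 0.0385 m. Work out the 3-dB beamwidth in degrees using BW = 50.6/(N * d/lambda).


Step 1: lambda = 1500/22600 = 0.06637 m
Step 2: d/lambda = 0.0385/0.06637 = 0.5801
Step 3: BW = 50.6/(N * d/lambda) = 50.6/(74 * 0.5801) = 1.18

1.18 deg


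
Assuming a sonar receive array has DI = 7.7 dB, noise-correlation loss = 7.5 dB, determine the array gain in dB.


AG = DI - L_corr = 7.7 - 7.5 = 0.2

0.2 dB


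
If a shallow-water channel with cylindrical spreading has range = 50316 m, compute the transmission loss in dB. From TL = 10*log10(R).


TL = 10*log10(50316) = 47.02

47.02 dB


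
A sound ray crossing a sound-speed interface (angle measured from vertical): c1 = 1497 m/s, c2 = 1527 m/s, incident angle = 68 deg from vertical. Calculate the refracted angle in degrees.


71.04 deg


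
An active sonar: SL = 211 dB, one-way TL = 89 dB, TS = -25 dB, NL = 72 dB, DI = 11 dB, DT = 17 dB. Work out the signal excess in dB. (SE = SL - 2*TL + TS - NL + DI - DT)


SE = SL - 2*TL + TS - NL + DI - DT = 211 - 2*89 + (-25) - 72 + 11 - 17 = -70

-70 dB


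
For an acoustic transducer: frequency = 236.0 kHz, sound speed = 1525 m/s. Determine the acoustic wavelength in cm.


lambda = c/f = 1525 / 236000 = 0.0065 m = 0.65 cm

0.65 cm


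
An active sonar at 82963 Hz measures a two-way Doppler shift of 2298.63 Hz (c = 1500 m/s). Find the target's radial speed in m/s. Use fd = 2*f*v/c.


20.78 m/s


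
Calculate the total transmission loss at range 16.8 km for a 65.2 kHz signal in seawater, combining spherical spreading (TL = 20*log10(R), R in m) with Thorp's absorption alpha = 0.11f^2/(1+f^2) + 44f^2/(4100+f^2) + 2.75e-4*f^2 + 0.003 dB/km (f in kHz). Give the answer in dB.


482.33 dB


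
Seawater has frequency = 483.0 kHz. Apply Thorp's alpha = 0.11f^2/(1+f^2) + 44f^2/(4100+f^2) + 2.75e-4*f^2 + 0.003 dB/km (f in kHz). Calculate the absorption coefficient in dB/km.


f^2 = 233289.0
alpha = 0.11*233289.0/(1+233289.0) + 44*233289.0/(4100+233289.0) + 2.75e-4*233289.0 + 0.003 = 107.508

107.508 dB/km


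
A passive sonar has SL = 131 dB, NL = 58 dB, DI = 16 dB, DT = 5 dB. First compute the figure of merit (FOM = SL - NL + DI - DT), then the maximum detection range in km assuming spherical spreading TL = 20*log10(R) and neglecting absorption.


Step 1: FOM = SL - NL + DI - DT = 131 - 58 + 16 - 5 = 84 dB
Step 2: at max range FOM = TL = 20*log10(R), so R = 10^(84/20) = 15848.93 m = 15.85 km

15.85 km


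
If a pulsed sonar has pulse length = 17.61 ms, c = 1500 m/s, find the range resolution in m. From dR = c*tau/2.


13.2075 m


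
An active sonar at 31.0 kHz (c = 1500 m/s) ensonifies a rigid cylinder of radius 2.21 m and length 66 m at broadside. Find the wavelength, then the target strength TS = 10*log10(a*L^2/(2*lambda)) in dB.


Step 1: lambda = c/f = 1500/31000 = 0.04839 m
Step 2: TS = 10*log10(a*L^2/(2*lambda)) = 10*log10(2.21*66^2/(2*0.04839)) = 49.98

49.98 dB


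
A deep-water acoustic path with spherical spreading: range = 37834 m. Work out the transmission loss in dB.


91.56 dB


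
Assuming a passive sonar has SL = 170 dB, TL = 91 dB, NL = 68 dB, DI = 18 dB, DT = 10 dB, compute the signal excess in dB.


19 dB


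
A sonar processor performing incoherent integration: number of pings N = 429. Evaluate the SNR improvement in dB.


Gain = 5*log10(429) = 13.16

13.16 dB


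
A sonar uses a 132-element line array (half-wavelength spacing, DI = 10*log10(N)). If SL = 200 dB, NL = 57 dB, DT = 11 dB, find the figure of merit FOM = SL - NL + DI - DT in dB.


153.21 dB


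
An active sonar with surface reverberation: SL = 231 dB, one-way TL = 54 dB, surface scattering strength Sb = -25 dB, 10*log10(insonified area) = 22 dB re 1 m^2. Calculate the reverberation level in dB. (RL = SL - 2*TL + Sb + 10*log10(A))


RL = SL - 2*TL + Sb + 10*log10(A) = 231 - 2*54 + (-25) + 22 = 120

120 dB


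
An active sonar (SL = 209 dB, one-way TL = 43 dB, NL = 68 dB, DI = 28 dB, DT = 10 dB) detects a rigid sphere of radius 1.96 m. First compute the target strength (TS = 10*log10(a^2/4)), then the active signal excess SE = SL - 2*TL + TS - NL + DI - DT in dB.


Step 1: TS = 10*log10(1.96^2/4) = -0.18 dB
Step 2: SE = SL - 2*TL + TS - NL + DI - DT = 209 - 2*43 + (-0.18) - 68 + 28 - 10 = 72.82

72.82 dB


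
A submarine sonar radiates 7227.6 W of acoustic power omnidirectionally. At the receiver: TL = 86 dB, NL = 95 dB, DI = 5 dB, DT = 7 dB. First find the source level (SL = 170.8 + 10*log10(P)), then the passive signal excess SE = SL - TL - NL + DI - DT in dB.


Step 1: SL = 170.8 + 10*log10(7227.6) = 209.39 dB
Step 2: SE = SL - TL - NL + DI - DT = 209.39 - 86 - 95 + 5 - 7 = 26.39

26.39 dB


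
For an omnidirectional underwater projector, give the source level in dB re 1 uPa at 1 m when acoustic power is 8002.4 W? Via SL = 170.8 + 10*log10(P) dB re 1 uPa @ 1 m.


SL = 170.8 + 10*log10(8002.4) = 170.8 + 39.03 = 209.83

209.83 dB


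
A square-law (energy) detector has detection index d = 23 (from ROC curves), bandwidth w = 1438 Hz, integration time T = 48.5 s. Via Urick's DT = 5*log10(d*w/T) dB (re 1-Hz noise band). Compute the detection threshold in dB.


DT = 5*log10(d*w/T) = 5*log10(23 * 1438 / 48.5) = 5*log10(681.94) = 14.17

14.17 dB


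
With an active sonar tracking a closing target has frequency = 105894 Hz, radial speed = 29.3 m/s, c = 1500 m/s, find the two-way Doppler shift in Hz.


fd = 2*f*v/c = 2 * 105894 * 29.3 / 1500 = 4136.93

4136.93 Hz


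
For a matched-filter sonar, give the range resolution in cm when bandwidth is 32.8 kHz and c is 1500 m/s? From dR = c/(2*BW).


dR = c/(2*BW) = 1500 / (2 * 32.8e3) = 0.0229 m = 2.29 cm

2.29 cm


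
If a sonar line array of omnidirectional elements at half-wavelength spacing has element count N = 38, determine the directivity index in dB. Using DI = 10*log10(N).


DI = 10*log10(38) = 15.8

15.8 dB


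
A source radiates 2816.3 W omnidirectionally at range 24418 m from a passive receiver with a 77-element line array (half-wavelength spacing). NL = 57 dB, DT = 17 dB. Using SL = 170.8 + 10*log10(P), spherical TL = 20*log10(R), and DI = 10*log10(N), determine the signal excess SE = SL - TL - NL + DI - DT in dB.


Step 1: SL = 170.8 + 10*log10(2816.3) = 205.3 dB
Step 2: TL = 20*log10(24418) = 87.75 dB
Step 3: DI = 10*log10(77) = 18.86 dB
Step 4: SE = SL - TL - NL + DI - DT = 205.3 - 87.75 - 57 + 18.86 - 17 = 62.41

62.41 dB


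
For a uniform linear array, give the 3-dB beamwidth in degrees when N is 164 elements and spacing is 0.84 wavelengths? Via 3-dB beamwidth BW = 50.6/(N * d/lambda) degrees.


BW = 50.6 / (164 * 0.84) = 50.6 / 137.76 = 0.37

0.37 deg


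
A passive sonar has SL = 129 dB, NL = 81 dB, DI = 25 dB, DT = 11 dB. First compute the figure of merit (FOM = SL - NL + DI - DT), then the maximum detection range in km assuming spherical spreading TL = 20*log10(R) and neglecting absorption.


Step 1: FOM = SL - NL + DI - DT = 129 - 81 + 25 - 11 = 62 dB
Step 2: at max range FOM = TL = 20*log10(R), so R = 10^(62/20) = 1258.93 m = 1.26 km

1.26 km


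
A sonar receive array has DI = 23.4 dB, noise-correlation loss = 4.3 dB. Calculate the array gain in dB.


AG = DI - L_corr = 23.4 - 4.3 = 19.1

19.1 dB


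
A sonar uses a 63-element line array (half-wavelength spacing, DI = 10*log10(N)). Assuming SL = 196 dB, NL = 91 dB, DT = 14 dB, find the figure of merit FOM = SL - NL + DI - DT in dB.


108.99 dB


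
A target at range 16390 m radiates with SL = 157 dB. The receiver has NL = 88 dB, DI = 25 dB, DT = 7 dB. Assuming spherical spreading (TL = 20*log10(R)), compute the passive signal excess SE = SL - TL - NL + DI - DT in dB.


2.71 dB


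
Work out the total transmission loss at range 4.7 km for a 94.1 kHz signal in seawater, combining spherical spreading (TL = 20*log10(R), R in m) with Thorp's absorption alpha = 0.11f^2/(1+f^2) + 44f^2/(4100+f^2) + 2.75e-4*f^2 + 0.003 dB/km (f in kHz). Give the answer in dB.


Step 1 (Thorp): alpha = 0.11*8854.81/(1+8854.81) + 44*8854.81/(4100+8854.81) + 2.75e-4*8854.81 + 0.003 = 32.6227 dB/km
Step 2: TL_spread = 20*log10(4700) = 73.44 dB
Step 3: TL_abs = alpha*R = 32.6227 * 4.7 = 153.33 dB
Step 4: TL_total = 73.44 + 153.33 = 226.77

226.77 dB


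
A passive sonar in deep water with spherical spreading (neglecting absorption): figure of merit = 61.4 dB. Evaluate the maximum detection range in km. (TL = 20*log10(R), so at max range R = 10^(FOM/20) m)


At max range FOM = TL, so 20*log10(R) = 61.4
R = 10^(61.4/20) = 1174.9 m = 1.17 km

1.17 km


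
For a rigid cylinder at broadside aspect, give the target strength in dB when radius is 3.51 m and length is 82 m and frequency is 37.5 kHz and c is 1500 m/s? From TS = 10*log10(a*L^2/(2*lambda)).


lambda = 1500/37500 = 0.04 m
TS = 10*log10(3.51*82^2/(2*0.04)) = 54.7

54.7 dB


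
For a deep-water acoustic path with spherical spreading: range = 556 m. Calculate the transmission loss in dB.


TL = 20*log10(556) = 54.9

54.9 dB


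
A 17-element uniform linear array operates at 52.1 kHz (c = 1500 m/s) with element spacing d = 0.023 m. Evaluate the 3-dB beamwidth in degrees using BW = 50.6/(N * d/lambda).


3.73 deg


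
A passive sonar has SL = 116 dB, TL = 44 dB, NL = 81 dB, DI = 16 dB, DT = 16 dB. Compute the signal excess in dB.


SE = SL - TL - NL + DI - DT = 116 - 44 - 81 + 16 - 16 = -9

-9 dB


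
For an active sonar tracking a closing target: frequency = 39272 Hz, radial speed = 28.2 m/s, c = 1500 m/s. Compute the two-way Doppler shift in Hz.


fd = 2*f*v/c = 2 * 39272 * 28.2 / 1500 = 1476.63

1476.63 Hz


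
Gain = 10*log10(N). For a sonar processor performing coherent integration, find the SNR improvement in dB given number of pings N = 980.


Gain = 10*log10(980) = 29.91

29.91 dB


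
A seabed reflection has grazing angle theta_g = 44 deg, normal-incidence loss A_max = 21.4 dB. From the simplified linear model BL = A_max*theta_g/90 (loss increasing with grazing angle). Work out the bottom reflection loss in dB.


10.46 dB


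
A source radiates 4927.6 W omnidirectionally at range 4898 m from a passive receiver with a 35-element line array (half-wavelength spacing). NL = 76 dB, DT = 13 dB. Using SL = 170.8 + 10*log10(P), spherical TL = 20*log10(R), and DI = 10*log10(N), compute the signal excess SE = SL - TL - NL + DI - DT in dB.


Step 1: SL = 170.8 + 10*log10(4927.6) = 207.73 dB
Step 2: TL = 20*log10(4898) = 73.8 dB
Step 3: DI = 10*log10(35) = 15.44 dB
Step 4: SE = SL - TL - NL + DI - DT = 207.73 - 73.8 - 76 + 15.44 - 13 = 60.37

60.37 dB


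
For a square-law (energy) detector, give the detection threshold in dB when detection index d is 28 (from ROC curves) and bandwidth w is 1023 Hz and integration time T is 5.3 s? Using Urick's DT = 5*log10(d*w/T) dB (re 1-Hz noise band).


DT = 5*log10(d*w/T) = 5*log10(28 * 1023 / 5.3) = 5*log10(5404.53) = 18.66

18.66 dB


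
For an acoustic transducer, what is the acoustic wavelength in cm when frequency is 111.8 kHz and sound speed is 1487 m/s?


lambda = c/f = 1487 / 111800 = 0.0133 m = 1.33 cm

1.33 cm


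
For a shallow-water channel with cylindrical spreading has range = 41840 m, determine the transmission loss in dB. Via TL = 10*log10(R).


TL = 10*log10(41840) = 46.22

46.22 dB


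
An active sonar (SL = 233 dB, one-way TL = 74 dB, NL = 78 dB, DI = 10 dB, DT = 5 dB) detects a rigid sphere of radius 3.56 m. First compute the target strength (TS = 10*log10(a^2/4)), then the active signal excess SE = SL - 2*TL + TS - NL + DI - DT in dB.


Step 1: TS = 10*log10(3.56^2/4) = 5.01 dB
Step 2: SE = SL - 2*TL + TS - NL + DI - DT = 233 - 2*74 + (5.01) - 78 + 10 - 5 = 17.01

17.01 dB


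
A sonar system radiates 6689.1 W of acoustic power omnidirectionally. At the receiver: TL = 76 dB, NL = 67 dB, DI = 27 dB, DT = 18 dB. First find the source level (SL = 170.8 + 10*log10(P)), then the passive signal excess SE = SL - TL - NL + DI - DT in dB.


Step 1: SL = 170.8 + 10*log10(6689.1) = 209.05 dB
Step 2: SE = SL - TL - NL + DI - DT = 209.05 - 76 - 67 + 27 - 18 = 75.05

75.05 dB


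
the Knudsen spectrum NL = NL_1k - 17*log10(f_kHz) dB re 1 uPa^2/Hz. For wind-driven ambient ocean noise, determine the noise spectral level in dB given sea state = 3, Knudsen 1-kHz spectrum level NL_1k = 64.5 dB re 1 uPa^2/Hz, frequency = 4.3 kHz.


NL = NL_1k - 17*log10(f_kHz) = 64.5 - 17*log10(4.3) = 64.5 - (10.77) = 53.73

53.73 dB


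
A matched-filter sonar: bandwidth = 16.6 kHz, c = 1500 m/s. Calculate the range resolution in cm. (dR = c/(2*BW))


dR = c/(2*BW) = 1500 / (2 * 16.6e3) = 0.0452 m = 4.52 cm

4.52 cm


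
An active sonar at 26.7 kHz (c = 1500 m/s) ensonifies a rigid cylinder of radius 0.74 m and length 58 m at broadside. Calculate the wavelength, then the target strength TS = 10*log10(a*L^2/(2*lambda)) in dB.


Step 1: lambda = c/f = 1500/26700 = 0.05618 m
Step 2: TS = 10*log10(a*L^2/(2*lambda)) = 10*log10(0.74*58^2/(2*0.05618)) = 43.45

43.45 dB


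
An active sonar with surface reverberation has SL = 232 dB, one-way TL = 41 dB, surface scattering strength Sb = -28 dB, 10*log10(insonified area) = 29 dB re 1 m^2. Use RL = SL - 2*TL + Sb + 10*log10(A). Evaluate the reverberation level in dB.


151 dB


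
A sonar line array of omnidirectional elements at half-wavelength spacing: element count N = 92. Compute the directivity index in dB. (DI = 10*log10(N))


19.64 dB


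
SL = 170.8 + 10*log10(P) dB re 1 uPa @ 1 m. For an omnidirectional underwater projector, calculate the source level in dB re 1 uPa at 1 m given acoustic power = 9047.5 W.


SL = 170.8 + 10*log10(9047.5) = 170.8 + 39.57 = 210.37

210.37 dB


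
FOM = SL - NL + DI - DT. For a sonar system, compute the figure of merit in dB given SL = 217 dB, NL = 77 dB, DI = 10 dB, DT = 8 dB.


142 dB


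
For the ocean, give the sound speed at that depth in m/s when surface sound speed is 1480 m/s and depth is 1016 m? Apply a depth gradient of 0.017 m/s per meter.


1497.272 m/s


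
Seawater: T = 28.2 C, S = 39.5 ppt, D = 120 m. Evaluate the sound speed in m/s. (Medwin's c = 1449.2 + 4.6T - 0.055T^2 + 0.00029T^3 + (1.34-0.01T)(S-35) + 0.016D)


1548.37 m/s


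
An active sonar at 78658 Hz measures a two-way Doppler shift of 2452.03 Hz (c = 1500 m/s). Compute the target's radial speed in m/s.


From fd = 2*f*v/c, v = c*fd/(2*f) = 1500 * 2452.03 / (2*78658) = 23.38

23.38 m/s


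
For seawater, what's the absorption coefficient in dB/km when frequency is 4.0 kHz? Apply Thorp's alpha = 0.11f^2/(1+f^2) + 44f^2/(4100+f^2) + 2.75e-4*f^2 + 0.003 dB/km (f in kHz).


f^2 = 16.0
alpha = 0.11*16.0/(1+16.0) + 44*16.0/(4100+16.0) + 2.75e-4*16.0 + 0.003 = 0.282

0.282 dB/km


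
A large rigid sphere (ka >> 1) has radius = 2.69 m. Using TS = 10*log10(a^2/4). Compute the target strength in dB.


2.57 dB


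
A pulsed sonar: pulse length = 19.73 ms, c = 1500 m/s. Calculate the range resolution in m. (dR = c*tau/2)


dR = c*tau/2 = 1500 * 19.73e-3 / 2 = 14.7975

14.7975 m


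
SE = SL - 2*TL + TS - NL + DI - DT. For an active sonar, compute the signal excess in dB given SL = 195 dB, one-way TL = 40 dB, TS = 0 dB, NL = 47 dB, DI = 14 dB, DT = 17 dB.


SE = SL - 2*TL + TS - NL + DI - DT = 195 - 2*40 + (0) - 47 + 14 - 17 = 65

65 dB


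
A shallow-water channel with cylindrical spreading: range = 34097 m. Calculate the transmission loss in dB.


TL = 10*log10(34097) = 45.33

45.33 dB


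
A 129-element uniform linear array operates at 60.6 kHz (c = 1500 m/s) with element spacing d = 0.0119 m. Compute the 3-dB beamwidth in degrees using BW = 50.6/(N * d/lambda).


Step 1: lambda = 1500/60600 = 0.02475 m
Step 2: d/lambda = 0.0119/0.02475 = 0.4808
Step 3: BW = 50.6/(N * d/lambda) = 50.6/(129 * 0.4808) = 0.82

0.82 deg


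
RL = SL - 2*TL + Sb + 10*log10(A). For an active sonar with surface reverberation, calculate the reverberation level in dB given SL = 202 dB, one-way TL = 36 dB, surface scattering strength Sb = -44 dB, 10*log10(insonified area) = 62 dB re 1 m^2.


RL = SL - 2*TL + Sb + 10*log10(A) = 202 - 2*36 + (-44) + 62 = 148

148 dB


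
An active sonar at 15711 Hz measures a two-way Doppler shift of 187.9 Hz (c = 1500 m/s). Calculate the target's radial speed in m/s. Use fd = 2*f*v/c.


From fd = 2*f*v/c, v = c*fd/(2*f) = 1500 * 187.9 / (2*15711) = 8.97

8.97 m/s


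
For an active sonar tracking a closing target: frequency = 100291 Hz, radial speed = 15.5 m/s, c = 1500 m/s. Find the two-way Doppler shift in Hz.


2072.68 Hz


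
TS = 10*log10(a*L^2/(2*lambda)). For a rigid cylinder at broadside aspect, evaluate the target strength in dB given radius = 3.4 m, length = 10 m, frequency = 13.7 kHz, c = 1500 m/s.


lambda = 1500/13700 = 0.10949 m
TS = 10*log10(3.4*10^2/(2*0.10949)) = 31.91

31.91 dB


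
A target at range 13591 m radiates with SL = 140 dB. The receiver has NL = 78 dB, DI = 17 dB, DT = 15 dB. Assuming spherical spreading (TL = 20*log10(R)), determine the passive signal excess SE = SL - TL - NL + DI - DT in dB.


Step 1: TL = 20*log10(13591) = 82.67 dB
Step 2: SE = 140 - 82.67 - 78 + 17 - 15 = -18.67

-18.67 dB


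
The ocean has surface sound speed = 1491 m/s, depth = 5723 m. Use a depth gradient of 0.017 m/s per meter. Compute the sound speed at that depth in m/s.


c = 1491 + 0.017 * 5723 = 1588.291

1588.291 m/s


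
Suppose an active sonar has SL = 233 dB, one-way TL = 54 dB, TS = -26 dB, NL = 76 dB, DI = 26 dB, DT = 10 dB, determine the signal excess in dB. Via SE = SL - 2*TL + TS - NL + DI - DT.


SE = SL - 2*TL + TS - NL + DI - DT = 233 - 2*54 + (-26) - 76 + 26 - 10 = 39

39 dB


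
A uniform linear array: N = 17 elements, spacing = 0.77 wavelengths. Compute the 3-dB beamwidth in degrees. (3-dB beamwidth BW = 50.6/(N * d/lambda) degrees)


3.87 deg


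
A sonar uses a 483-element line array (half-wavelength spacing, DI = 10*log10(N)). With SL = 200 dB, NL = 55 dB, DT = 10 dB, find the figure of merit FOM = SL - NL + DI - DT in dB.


161.84 dB


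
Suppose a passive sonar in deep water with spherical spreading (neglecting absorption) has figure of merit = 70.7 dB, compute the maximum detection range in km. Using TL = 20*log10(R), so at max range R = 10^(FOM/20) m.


At max range FOM = TL, so 20*log10(R) = 70.7
R = 10^(70.7/20) = 3427.68 m = 3.43 km

3.43 km


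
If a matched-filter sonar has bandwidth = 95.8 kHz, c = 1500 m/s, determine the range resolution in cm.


dR = c/(2*BW) = 1500 / (2 * 95.8e3) = 0.0078 m = 0.78 cm

0.78 cm


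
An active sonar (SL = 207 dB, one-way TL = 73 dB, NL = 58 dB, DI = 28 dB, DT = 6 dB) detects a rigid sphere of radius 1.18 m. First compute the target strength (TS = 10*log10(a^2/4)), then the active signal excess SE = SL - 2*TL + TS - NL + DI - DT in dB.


Step 1: TS = 10*log10(1.18^2/4) = -4.58 dB
Step 2: SE = SL - 2*TL + TS - NL + DI - DT = 207 - 2*73 + (-4.58) - 58 + 28 - 6 = 20.42

20.42 dB


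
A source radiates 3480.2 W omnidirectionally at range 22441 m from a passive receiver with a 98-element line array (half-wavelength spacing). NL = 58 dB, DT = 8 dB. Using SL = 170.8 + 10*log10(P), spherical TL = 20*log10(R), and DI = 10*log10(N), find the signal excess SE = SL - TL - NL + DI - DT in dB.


Step 1: SL = 170.8 + 10*log10(3480.2) = 206.22 dB
Step 2: TL = 20*log10(22441) = 87.02 dB
Step 3: DI = 10*log10(98) = 19.91 dB
Step 4: SE = SL - TL - NL + DI - DT = 206.22 - 87.02 - 58 + 19.91 - 8 = 73.11

73.11 dB


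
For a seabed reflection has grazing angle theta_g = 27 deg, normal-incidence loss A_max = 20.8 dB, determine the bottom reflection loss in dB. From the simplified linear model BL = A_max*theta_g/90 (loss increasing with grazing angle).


BL = A_max * theta_g / 90 = 20.8 * 27 / 90 = 6.24

6.24 dB


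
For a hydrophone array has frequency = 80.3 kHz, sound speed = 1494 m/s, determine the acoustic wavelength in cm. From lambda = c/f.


1.86 cm


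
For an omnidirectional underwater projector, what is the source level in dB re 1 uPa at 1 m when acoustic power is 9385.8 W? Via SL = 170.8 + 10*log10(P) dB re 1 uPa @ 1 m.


SL = 170.8 + 10*log10(9385.8) = 170.8 + 39.72 = 210.52

210.52 dB


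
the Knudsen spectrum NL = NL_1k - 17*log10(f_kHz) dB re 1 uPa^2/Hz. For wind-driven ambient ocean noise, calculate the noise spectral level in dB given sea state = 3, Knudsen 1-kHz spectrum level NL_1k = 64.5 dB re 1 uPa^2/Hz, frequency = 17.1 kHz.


43.54 dB


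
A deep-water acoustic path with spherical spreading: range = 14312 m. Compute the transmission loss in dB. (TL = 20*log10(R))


TL = 20*log10(14312) = 83.11

83.11 dB


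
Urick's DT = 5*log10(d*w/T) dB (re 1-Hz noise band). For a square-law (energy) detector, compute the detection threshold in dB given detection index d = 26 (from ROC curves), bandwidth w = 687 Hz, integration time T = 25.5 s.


DT = 5*log10(d*w/T) = 5*log10(26 * 687 / 25.5) = 5*log10(700.47) = 14.23

14.23 dB


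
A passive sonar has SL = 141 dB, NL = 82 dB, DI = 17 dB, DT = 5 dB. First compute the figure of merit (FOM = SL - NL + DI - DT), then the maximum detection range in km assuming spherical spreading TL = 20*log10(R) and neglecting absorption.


Step 1: FOM = SL - NL + DI - DT = 141 - 82 + 17 - 5 = 71 dB
Step 2: at max range FOM = TL = 20*log10(R), so R = 10^(71/20) = 3548.13 m = 3.55 km

3.55 km


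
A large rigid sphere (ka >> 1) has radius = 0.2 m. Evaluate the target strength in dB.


TS = 10*log10(0.2^2 / 4) = 10*log10(0.01) = -20.0

-20.0 dB


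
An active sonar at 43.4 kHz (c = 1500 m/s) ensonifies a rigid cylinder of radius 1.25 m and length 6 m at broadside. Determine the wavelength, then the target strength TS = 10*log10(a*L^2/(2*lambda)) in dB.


Step 1: lambda = c/f = 1500/43400 = 0.03456 m
Step 2: TS = 10*log10(a*L^2/(2*lambda)) = 10*log10(1.25*6^2/(2*0.03456)) = 28.14

28.14 dB


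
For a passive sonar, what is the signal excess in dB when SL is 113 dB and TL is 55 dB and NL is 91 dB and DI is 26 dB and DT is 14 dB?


SE = SL - TL - NL + DI - DT = 113 - 55 - 91 + 26 - 14 = -21

-21 dB


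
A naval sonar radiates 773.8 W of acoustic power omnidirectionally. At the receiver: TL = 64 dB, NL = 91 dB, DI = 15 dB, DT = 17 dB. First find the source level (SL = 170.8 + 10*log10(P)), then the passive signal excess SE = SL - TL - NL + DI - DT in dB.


Step 1: SL = 170.8 + 10*log10(773.8) = 199.69 dB
Step 2: SE = SL - TL - NL + DI - DT = 199.69 - 64 - 91 + 15 - 17 = 42.69

42.69 dB


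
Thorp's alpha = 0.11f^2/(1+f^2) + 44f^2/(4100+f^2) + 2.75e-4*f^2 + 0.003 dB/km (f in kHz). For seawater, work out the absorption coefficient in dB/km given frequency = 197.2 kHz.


f^2 = 38887.84
alpha = 0.11*38887.84/(1+38887.84) + 44*38887.84/(4100+38887.84) + 2.75e-4*38887.84 + 0.003 = 50.611

50.611 dB/km


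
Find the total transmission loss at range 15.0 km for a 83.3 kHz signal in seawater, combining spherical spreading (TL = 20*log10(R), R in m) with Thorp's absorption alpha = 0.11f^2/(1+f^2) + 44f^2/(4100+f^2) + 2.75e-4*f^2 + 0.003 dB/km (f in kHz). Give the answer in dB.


528.71 dB


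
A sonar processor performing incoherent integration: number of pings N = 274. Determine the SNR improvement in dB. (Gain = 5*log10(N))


Gain = 5*log10(274) = 12.19

12.19 dB


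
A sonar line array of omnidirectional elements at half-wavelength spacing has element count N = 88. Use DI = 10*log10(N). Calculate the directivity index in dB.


19.44 dB


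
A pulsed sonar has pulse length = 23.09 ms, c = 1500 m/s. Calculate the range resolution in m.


17.3175 m


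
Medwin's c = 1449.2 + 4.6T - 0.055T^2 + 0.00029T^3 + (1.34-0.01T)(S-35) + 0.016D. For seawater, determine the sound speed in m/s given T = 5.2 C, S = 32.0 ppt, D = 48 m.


c = 1449.2 + 4.6*5.2 - 0.055*5.2^2 + 0.00029*5.2^3 + (1.34 - 0.01*5.2)*(32.0 - 35) + 0.016*48 = 1468.58

1468.58 m/s


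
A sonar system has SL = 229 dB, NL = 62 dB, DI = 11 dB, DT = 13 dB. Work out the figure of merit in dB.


165 dB


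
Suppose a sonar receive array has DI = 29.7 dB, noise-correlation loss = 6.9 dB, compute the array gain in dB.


AG = DI - L_corr = 29.7 - 6.9 = 22.8

22.8 dB


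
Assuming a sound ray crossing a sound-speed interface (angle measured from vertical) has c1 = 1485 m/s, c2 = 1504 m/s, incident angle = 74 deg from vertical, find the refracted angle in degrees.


sin(theta2) = (c2/c1)*sin(theta1) = (1504/1485)*sin(74 deg) = 0.97356
theta2 = arcsin(0.97356) = 76.8

76.8 deg


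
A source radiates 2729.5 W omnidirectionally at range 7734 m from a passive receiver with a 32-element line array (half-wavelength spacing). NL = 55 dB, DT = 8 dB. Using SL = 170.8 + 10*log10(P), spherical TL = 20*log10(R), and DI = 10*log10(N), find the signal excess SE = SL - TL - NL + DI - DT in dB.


Step 1: SL = 170.8 + 10*log10(2729.5) = 205.16 dB
Step 2: TL = 20*log10(7734) = 77.77 dB
Step 3: DI = 10*log10(32) = 15.05 dB
Step 4: SE = SL - TL - NL + DI - DT = 205.16 - 77.77 - 55 + 15.05 - 8 = 79.44

79.44 dB


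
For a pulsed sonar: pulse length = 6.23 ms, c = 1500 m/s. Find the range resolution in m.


dR = c*tau/2 = 1500 * 6.23e-3 / 2 = 4.6725

4.6725 m


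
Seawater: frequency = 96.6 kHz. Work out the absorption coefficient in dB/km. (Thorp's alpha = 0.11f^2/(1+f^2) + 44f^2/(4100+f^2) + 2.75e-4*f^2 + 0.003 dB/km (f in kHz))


f^2 = 9331.56
alpha = 0.11*9331.56/(1+9331.56) + 44*9331.56/(4100+9331.56) + 2.75e-4*9331.56 + 0.003 = 33.248

33.248 dB/km


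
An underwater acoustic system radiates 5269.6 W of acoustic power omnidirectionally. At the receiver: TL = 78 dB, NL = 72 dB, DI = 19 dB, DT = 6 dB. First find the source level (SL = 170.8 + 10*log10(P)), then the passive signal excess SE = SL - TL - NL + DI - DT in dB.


Step 1: SL = 170.8 + 10*log10(5269.6) = 208.02 dB
Step 2: SE = SL - TL - NL + DI - DT = 208.02 - 78 - 72 + 19 - 6 = 71.02

71.02 dB


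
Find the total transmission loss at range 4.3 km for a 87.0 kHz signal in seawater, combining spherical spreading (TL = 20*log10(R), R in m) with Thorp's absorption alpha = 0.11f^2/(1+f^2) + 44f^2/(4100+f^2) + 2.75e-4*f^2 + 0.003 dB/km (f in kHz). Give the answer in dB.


Step 1 (Thorp): alpha = 0.11*7569.0/(1+7569.0) + 44*7569.0/(4100+7569.0) + 2.75e-4*7569.0 + 0.003 = 30.7347 dB/km
Step 2: TL_spread = 20*log10(4300) = 72.67 dB
Step 3: TL_abs = alpha*R = 30.7347 * 4.3 = 132.16 dB
Step 4: TL_total = 72.67 + 132.16 = 204.83

204.83 dB


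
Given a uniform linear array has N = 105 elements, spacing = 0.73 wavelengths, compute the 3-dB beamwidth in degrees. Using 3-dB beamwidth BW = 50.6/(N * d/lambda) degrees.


0.66 deg


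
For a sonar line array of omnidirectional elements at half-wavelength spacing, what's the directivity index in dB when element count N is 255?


24.07 dB


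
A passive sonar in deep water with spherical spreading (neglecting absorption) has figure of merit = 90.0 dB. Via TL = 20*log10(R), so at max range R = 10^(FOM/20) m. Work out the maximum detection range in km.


At max range FOM = TL, so 20*log10(R) = 90.0
R = 10^(90.0/20) = 31622.78 m = 31.62 km

31.62 km


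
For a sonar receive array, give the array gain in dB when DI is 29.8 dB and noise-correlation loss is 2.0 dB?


27.8 dB


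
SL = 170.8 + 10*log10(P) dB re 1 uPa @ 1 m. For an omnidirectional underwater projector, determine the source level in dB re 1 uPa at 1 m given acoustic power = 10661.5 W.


SL = 170.8 + 10*log10(10661.5) = 170.8 + 40.28 = 211.08

211.08 dB


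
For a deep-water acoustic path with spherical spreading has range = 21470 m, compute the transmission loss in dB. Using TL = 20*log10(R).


86.64 dB


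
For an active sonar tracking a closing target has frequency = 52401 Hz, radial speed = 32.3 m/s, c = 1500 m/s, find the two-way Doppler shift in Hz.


fd = 2*f*v/c = 2 * 52401 * 32.3 / 1500 = 2256.74

2256.74 Hz


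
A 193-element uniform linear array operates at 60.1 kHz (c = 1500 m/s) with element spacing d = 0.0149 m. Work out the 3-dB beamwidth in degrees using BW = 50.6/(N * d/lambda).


0.44 deg


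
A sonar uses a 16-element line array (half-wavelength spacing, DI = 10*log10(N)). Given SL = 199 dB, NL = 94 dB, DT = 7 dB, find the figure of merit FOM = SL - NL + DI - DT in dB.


Step 1: DI = 10*log10(16) = 12.04 dB
Step 2: FOM = SL - NL + DI - DT = 199 - 94 + 12.04 - 7 = 110.04

110.04 dB


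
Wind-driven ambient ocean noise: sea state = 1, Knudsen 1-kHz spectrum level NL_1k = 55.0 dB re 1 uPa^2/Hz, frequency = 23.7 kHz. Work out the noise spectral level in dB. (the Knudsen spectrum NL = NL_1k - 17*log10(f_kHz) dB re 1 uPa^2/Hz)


31.63 dB


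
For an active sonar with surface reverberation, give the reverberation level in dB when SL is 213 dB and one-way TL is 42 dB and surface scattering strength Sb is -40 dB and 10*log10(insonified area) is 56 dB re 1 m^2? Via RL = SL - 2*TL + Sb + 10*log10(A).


145 dB


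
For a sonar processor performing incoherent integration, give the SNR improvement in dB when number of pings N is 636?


14.02 dB


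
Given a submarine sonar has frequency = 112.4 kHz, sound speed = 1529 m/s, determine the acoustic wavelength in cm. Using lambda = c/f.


lambda = c/f = 1529 / 112400 = 0.0136 m = 1.36 cm

1.36 cm


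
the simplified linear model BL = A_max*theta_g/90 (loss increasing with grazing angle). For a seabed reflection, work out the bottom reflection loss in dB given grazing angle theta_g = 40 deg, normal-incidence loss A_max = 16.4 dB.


7.29 dB


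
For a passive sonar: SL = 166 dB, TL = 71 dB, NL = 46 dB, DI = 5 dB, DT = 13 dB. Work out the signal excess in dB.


SE = SL - TL - NL + DI - DT = 166 - 71 - 46 + 5 - 13 = 41

41 dB


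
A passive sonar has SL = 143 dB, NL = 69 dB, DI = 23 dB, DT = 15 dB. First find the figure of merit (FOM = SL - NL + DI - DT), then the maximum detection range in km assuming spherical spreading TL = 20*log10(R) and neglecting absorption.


Step 1: FOM = SL - NL + DI - DT = 143 - 69 + 23 - 15 = 82 dB
Step 2: at max range FOM = TL = 20*log10(R), so R = 10^(82/20) = 12589.25 m = 12.59 km

12.59 km


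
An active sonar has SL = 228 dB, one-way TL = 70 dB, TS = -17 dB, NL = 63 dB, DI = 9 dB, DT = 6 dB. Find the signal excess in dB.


11 dB


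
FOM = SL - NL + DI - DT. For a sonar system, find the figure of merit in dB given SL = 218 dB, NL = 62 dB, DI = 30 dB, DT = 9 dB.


FOM = SL - NL + DI - DT = 218 - 62 + 30 - 9 = 177

177 dB


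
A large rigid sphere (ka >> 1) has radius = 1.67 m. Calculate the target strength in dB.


TS = 10*log10(1.67^2 / 4) = 10*log10(0.697225) = -1.57

-1.57 dB


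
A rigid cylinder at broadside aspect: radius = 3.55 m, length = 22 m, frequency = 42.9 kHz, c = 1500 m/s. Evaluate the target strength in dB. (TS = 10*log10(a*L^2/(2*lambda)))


lambda = 1500/42900 = 0.03497 m
TS = 10*log10(3.55*22^2/(2*0.03497)) = 43.9

43.9 dB


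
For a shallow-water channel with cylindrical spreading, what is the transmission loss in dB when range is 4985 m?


36.98 dB


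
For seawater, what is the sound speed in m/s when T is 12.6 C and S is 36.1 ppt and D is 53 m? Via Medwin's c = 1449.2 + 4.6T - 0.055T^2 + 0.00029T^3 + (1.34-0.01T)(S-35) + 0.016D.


c = 1449.2 + 4.6*12.6 - 0.055*12.6^2 + 0.00029*12.6^3 + (1.34 - 0.01*12.6)*(36.1 - 35) + 0.016*53 = 1501.19

1501.19 m/s


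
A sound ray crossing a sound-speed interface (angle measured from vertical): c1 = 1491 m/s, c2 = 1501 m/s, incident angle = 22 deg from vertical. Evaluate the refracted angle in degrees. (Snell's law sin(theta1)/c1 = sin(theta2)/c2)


sin(theta2) = (c2/c1)*sin(theta1) = (1501/1491)*sin(22 deg) = 0.37712
theta2 = arcsin(0.37712) = 22.16

22.16 deg


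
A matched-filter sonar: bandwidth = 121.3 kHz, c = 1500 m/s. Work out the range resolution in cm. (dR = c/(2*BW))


dR = c/(2*BW) = 1500 / (2 * 121.3e3) = 0.0062 m = 0.62 cm

0.62 cm


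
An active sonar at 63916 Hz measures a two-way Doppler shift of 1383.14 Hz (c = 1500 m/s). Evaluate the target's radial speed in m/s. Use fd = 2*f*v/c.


From fd = 2*f*v/c, v = c*fd/(2*f) = 1500 * 1383.14 / (2*63916) = 16.23

16.23 m/s


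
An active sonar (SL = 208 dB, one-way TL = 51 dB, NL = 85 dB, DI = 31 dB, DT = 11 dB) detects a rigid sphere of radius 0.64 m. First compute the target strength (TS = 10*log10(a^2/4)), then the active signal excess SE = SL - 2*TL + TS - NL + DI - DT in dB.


Step 1: TS = 10*log10(0.64^2/4) = -9.9 dB
Step 2: SE = SL - 2*TL + TS - NL + DI - DT = 208 - 2*51 + (-9.9) - 85 + 31 - 11 = 31.1

31.1 dB


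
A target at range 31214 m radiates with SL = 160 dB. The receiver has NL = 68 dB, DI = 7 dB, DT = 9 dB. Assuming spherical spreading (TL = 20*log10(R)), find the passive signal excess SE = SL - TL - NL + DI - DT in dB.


Step 1: TL = 20*log10(31214) = 89.89 dB
Step 2: SE = 160 - 89.89 - 68 + 7 - 9 = 0.11

0.11 dB


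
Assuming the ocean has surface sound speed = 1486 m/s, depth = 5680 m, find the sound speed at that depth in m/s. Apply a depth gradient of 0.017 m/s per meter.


c = 1486 + 0.017 * 5680 = 1582.56

1582.56 m/s


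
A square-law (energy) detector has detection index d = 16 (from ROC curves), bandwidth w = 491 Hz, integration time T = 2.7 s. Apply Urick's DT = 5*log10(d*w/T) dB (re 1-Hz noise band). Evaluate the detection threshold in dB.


DT = 5*log10(d*w/T) = 5*log10(16 * 491 / 2.7) = 5*log10(2909.63) = 17.32

17.32 dB


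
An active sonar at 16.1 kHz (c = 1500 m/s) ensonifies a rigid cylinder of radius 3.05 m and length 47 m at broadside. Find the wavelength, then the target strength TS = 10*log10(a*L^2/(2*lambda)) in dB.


Step 1: lambda = c/f = 1500/16100 = 0.09317 m
Step 2: TS = 10*log10(a*L^2/(2*lambda)) = 10*log10(3.05*47^2/(2*0.09317)) = 45.58

45.58 dB


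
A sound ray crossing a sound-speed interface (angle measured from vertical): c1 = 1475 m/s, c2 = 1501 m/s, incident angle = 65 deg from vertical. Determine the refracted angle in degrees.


sin(theta2) = (c2/c1)*sin(theta1) = (1501/1475)*sin(65 deg) = 0.92228
theta2 = arcsin(0.92228) = 67.26

67.26 deg


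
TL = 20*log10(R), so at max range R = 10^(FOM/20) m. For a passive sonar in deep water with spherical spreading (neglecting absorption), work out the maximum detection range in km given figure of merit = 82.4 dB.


At max range FOM = TL, so 20*log10(R) = 82.4
R = 10^(82.4/20) = 13182.57 m = 13.18 km

13.18 km


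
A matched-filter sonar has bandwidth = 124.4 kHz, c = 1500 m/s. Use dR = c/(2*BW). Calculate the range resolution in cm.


dR = c/(2*BW) = 1500 / (2 * 124.4e3) = 0.006 m = 0.6 cm

0.6 cm
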